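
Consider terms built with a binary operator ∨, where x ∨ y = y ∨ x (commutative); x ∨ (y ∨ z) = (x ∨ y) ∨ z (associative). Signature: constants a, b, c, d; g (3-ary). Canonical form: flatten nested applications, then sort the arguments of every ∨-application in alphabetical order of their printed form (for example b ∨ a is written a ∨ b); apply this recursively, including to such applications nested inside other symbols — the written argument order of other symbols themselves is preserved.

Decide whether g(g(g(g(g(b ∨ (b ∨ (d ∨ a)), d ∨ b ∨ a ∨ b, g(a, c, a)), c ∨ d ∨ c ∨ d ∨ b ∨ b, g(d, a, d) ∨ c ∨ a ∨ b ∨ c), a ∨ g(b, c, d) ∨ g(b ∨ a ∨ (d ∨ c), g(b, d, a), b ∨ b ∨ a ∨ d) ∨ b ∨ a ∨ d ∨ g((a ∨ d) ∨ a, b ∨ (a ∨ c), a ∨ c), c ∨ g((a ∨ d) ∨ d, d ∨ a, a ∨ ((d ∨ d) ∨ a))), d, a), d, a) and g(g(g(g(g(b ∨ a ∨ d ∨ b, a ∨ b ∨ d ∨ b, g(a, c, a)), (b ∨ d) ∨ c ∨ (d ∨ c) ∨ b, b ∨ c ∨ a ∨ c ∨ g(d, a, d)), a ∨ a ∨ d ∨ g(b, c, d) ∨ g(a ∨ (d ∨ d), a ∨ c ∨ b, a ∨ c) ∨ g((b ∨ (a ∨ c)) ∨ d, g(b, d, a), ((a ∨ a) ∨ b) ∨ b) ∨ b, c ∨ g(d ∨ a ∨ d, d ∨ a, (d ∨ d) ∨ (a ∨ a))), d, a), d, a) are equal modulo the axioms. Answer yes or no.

Answer: no — g(g(g(g(g(a ∨ b ∨ b ∨ d, a ∨ b ∨ b ∨ d, g(a, c, a)), b ∨ b ∨ c ∨ c ∨ d ∨ d, a ∨ b ∨ c ∨ c ∨ g(d, a, d)), a ∨ a ∨ b ∨ d ∨ g(a ∨ a ∨ d, a ∨ b ∨ c, a ∨ c) ∨ g(a ∨ b ∨ c ∨ d, g(b, d, a), a ∨ b ∨ b ∨ d) ∨ g(b, c, d), c ∨ g(a ∨ d ∨ d, a ∨ d, a ∨ a ∨ d ∨ d)), d, a), d, a) vs g(g(g(g(g(a ∨ b ∨ b ∨ d, a ∨ b ∨ b ∨ d, g(a, c, a)), b ∨ b ∨ c ∨ c ∨ d ∨ d, a ∨ b ∨ c ∨ c ∨ g(d, a, d)), a ∨ a ∨ b ∨ d ∨ g(a ∨ b ∨ c ∨ d, g(b, d, a), a ∨ a ∨ b ∨ b) ∨ g(a ∨ d ∨ d, a ∨ b ∨ c, a ∨ c) ∨ g(b, c, d), c ∨ g(a ∨ d ∨ d, a ∨ d, a ∨ a ∨ d ∨ d)), d, a), d, a)

Derivation:
Left:  g(g(g(g(g(b ∨ (b ∨ (d ∨ a)), d ∨ b ∨ a ∨ b, g(a, c, a)), c ∨ d ∨ c ∨ d ∨ b ∨ b, g(d, a, d) ∨ c ∨ a ∨ b ∨ c), a ∨ g(b, c, d) ∨ g(b ∨ a ∨ (d ∨ c), g(b, d, a), b ∨ b ∨ a ∨ d) ∨ b ∨ a ∨ d ∨ g((a ∨ d) ∨ a, b ∨ (a ∨ c), a ∨ c), c ∨ g((a ∨ d) ∨ d, d ∨ a, a ∨ ((d ∨ d) ∨ a))), d, a), d, a)
  Work inside:  a ∨ g(b, c, d) ∨ g(b ∨ a ∨ (d ∨ c), g(b, d, a), b ∨ b ∨ a ∨ d) ∨ b ∨ a ∨ d ∨ g((a ∨ d) ∨ a, b ∨ (a ∨ c), a ∨ c)
  Simplify inside:  g(b ∨ a ∨ (d ∨ c), g(b, d, a), b ∨ b ∨ a ∨ d)  →  g(a ∨ b ∨ c ∨ d, g(b, d, a), a ∨ b ∨ b ∨ d)
  Inside:  g((a ∨ d) ∨ a, b ∨ (a ∨ c), a ∨ c)  →  g(a ∨ a ∨ d, a ∨ b ∨ c, a ∨ c)
  Sort:  a ∨ a ∨ b ∨ d ∨ g(a ∨ a ∨ d, a ∨ b ∨ c, a ∨ c) ∨ g(a ∨ b ∨ c ∨ d, g(b, d, a), a ∨ b ∨ b ∨ d) ∨ g(b, c, d)
  Reassemble:  g(g(g(g(g(a ∨ b ∨ b ∨ d, a ∨ b ∨ b ∨ d, g(a, c, a)), b ∨ b ∨ c ∨ c ∨ d ∨ d, a ∨ b ∨ c ∨ c ∨ g(d, a, d)), a ∨ a ∨ b ∨ d ∨ g(a ∨ a ∨ d, a ∨ b ∨ c, a ∨ c) ∨ g(a ∨ b ∨ c ∨ d, g(b, d, a), a ∨ b ∨ b ∨ d) ∨ g(b, c, d), c ∨ g(a ∨ d ∨ d, a ∨ d, a ∨ a ∨ d ∨ d)), d, a), d, a)
Right:  g(g(g(g(g(b ∨ a ∨ d ∨ b, a ∨ b ∨ d ∨ b, g(a, c, a)), (b ∨ d) ∨ c ∨ (d ∨ c) ∨ b, b ∨ c ∨ a ∨ c ∨ g(d, a, d)), a ∨ a ∨ d ∨ g(b, c, d) ∨ g(a ∨ (d ∨ d), a ∨ c ∨ b, a ∨ c) ∨ g((b ∨ (a ∨ c)) ∨ d, g(b, d, a), ((a ∨ a) ∨ b) ∨ b) ∨ b, c ∨ g(d ∨ a ∨ d, d ∨ a, (d ∨ d) ∨ (a ∨ a))), d, a), d, a)
  Focus inside:  a ∨ a ∨ d ∨ g(b, c, d) ∨ g(a ∨ (d ∨ d), a ∨ c ∨ b, a ∨ c) ∨ g((b ∨ (a ∨ c)) ∨ d, g(b, d, a), ((a ∨ a) ∨ b) ∨ b) ∨ b
  Inside:  g(a ∨ (d ∨ d), a ∨ c ∨ b, a ∨ c)  →  g(a ∨ d ∨ d, a ∨ b ∨ c, a ∨ c)
  Simplify inside:  g((b ∨ (a ∨ c)) ∨ d, g(b, d, a), ((a ∨ a) ∨ b) ∨ b)  →  g(a ∨ b ∨ c ∨ d, g(b, d, a), a ∨ a ∨ b ∨ b)
  Sort:  a ∨ a ∨ b ∨ d ∨ g(a ∨ b ∨ c ∨ d, g(b, d, a), a ∨ a ∨ b ∨ b) ∨ g(a ∨ d ∨ d, a ∨ b ∨ c, a ∨ c) ∨ g(b, c, d)
  Rebuild:  g(g(g(g(g(a ∨ b ∨ b ∨ d, a ∨ b ∨ b ∨ d, g(a, c, a)), b ∨ b ∨ c ∨ c ∨ d ∨ d, a ∨ b ∨ c ∨ c ∨ g(d, a, d)), a ∨ a ∨ b ∨ d ∨ g(a ∨ b ∨ c ∨ d, g(b, d, a), a ∨ a ∨ b ∨ b) ∨ g(a ∨ d ∨ d, a ∨ b ∨ c, a ∨ c) ∨ g(b, c, d), c ∨ g(a ∨ d ∨ d, a ∨ d, a ∨ a ∨ d ∨ d)), d, a), d, a)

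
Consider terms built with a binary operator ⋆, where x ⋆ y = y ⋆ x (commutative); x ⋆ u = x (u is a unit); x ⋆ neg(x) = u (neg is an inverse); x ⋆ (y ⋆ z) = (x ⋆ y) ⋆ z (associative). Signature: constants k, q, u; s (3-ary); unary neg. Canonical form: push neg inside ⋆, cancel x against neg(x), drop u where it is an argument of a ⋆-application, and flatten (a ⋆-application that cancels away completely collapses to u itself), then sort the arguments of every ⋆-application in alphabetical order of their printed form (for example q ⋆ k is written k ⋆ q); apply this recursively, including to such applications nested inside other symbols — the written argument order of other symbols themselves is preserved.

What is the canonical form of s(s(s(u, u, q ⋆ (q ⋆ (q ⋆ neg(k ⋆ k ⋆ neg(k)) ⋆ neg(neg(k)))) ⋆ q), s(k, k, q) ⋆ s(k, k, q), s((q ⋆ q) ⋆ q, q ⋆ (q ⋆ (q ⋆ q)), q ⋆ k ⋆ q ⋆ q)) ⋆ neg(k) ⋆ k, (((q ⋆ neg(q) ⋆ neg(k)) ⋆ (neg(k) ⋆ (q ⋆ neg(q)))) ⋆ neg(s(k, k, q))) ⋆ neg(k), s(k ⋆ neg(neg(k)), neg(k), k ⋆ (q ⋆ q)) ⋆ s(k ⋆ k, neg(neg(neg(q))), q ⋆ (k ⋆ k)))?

Answer: s(s(s(u, u, q ⋆ q ⋆ q ⋆ q), s(k, k, q) ⋆ s(k, k, q), s(q ⋆ q ⋆ q, q ⋆ q ⋆ q ⋆ q, k ⋆ q ⋆ q ⋆ q)), neg(k) ⋆ neg(k) ⋆ neg(k) ⋆ neg(s(k, k, q)), s(k ⋆ k, neg(k), k ⋆ q ⋆ q) ⋆ s(k ⋆ k, neg(q), k ⋆ k ⋆ q))

Derivation:
Work inside:  s(s(u, u, q ⋆ (q ⋆ (q ⋆ neg(k ⋆ k ⋆ neg(k)) ⋆ neg(neg(k)))) ⋆ q), s(k, k, q) ⋆ s(k, k, q), s((q ⋆ q) ⋆ q, q ⋆ (q ⋆ (q ⋆ q)), q ⋆ k ⋆ q ⋆ q)) ⋆ neg(k) ⋆ k
Push neg inside:  distribute neg over ⋆ and collapse double neg
Cancel inverse pairs:  k cancels
Collect:  s(s(u, u, q ⋆ q ⋆ q ⋆ q), s(k, k, q) ⋆ s(k, k, q), s(q ⋆ q ⋆ q, q ⋆ q ⋆ q ⋆ q, k ⋆ q ⋆ q ⋆ q))
Put back:  s(s(s(u, u, q ⋆ q ⋆ q ⋆ q), s(k, k, q) ⋆ s(k, k, q), s(q ⋆ q ⋆ q, q ⋆ q ⋆ q ⋆ q, k ⋆ q ⋆ q ⋆ q)), neg(k) ⋆ neg(k) ⋆ neg(k) ⋆ neg(s(k, k, q)), s(k ⋆ k, neg(k), k ⋆ q ⋆ q) ⋆ s(k ⋆ k, neg(q), k ⋆ k ⋆ q))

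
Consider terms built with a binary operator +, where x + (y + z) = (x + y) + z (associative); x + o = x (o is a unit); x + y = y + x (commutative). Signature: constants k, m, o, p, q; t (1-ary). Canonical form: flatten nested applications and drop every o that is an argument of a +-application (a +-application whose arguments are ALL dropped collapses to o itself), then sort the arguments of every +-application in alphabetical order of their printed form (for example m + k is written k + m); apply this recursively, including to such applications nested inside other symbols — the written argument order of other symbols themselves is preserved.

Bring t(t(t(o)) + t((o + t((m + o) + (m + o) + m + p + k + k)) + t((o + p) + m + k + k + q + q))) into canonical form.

Focus inside:  t(t(o)) + t((o + t((m + o) + (m + o) + m + p + k + k)) + t((o + p) + m + k + k + q + q))
Simplify inside:  t((o + t((m + o) + (m + o) + m + p + k + k)) + t((o + p) + m + k + k + q + q))  →  t(t(k + k + m + m + m + p) + t(k + k + m + p + q + q))
Order the arguments:  t(t(k + k + m + m + m + p) + t(k + k + m + p + q + q)) + t(t(o))
Put back:  t(t(t(k + k + m + m + m + p) + t(k + k + m + p + q + q)) + t(t(o)))

Answer: t(t(t(k + k + m + m + m + p) + t(k + k + m + p + q + q)) + t(t(o)))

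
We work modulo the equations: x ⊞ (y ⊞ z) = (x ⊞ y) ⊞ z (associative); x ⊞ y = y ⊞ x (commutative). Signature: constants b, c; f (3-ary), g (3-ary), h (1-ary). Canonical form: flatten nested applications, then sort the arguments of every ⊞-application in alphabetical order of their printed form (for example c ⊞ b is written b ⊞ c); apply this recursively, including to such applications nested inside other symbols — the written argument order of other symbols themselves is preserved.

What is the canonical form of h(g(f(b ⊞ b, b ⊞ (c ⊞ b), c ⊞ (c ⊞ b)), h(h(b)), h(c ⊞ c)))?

Work inside:  c ⊞ (c ⊞ b)
Un-nest:  c ⊞ c ⊞ b
Sort arguments:  b ⊞ c ⊞ c
Rebuild:  h(g(f(b ⊞ b, b ⊞ b ⊞ c, b ⊞ c ⊞ c), h(h(b)), h(c ⊞ c)))

Answer: h(g(f(b ⊞ b, b ⊞ b ⊞ c, b ⊞ c ⊞ c), h(h(b)), h(c ⊞ c)))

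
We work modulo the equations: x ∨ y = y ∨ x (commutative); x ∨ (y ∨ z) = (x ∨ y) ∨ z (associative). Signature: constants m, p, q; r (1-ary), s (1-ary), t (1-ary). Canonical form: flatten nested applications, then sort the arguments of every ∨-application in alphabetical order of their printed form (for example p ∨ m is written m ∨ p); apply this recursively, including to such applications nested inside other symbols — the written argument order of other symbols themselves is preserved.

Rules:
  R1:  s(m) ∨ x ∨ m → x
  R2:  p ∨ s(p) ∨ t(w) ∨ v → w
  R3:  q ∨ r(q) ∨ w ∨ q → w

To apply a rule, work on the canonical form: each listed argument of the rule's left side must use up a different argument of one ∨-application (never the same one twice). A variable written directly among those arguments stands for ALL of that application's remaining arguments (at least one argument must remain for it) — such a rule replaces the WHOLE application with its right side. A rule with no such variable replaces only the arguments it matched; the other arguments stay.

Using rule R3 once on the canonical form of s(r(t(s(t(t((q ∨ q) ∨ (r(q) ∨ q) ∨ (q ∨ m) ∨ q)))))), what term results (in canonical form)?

Canonical form:  s(r(t(s(t(t(m ∨ q ∨ q ∨ q ∨ q ∨ q ∨ r(q)))))))
R3 matches:  uses q, q, r(q);  w := m ∨ q ∨ q ∨ q
Every leftover argument binds to the variable; the entire application is replaced.
Giving:  s(r(t(s(t(t(m ∨ q ∨ q ∨ q))))))

Answer: s(r(t(s(t(t(m ∨ q ∨ q ∨ q))))))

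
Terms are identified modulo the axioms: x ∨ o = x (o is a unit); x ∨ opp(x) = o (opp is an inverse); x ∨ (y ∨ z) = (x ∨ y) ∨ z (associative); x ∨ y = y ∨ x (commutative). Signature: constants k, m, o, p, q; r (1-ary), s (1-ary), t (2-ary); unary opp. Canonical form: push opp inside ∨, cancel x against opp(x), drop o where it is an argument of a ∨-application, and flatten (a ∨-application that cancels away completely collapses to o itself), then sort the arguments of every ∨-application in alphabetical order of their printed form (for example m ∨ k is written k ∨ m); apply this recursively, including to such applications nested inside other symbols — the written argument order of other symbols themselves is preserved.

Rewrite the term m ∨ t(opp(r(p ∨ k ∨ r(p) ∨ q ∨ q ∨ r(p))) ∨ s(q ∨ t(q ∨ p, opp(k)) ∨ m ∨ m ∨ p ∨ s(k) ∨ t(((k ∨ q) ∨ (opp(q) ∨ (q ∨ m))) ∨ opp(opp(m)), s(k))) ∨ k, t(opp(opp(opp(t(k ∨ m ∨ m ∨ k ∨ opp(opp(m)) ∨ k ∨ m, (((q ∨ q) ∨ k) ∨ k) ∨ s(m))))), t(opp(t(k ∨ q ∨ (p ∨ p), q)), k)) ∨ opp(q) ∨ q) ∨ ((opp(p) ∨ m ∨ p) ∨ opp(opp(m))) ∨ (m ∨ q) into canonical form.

Answer: m ∨ m ∨ m ∨ m ∨ q ∨ t(k ∨ opp(r(k ∨ p ∨ q ∨ q ∨ r(p) ∨ r(p))) ∨ s(m ∨ m ∨ p ∨ q ∨ s(k) ∨ t(k ∨ m ∨ m ∨ q, s(k)) ∨ t(p ∨ q, opp(k))), t(opp(t(k ∨ k ∨ k ∨ m ∨ m ∨ m ∨ m, k ∨ k ∨ q ∨ q ∨ s(m))), t(opp(t(k ∨ p ∨ p ∨ q, q)), k)))

Derivation:
Push opp inside:  distribute opp over ∨ and collapse double opp
Cancel:  p cancels
Collect terms:  m ∨ m ∨ m ∨ m ∨ t(k ∨ opp(r(k ∨ p ∨ q ∨ q ∨ r(p) ∨ r(p))) ∨ s(m ∨ m ∨ p ∨ q ∨ s(k) ∨ t(k ∨ m ∨ m ∨ q, s(k)) ∨ t(p ∨ q, opp(k))), t(opp(t(k ∨ k ∨ k ∨ m ∨ m ∨ m ∨ m, k ∨ k ∨ q ∨ q ∨ s(m))), t(opp(t(k ∨ p ∨ p ∨ q, q)), k))) ∨ q
Sort arguments:  m ∨ m ∨ m ∨ m ∨ q ∨ t(k ∨ opp(r(k ∨ p ∨ q ∨ q ∨ r(p) ∨ r(p))) ∨ s(m ∨ m ∨ p ∨ q ∨ s(k) ∨ t(k ∨ m ∨ m ∨ q, s(k)) ∨ t(p ∨ q, opp(k))), t(opp(t(k ∨ k ∨ k ∨ m ∨ m ∨ m ∨ m, k ∨ k ∨ q ∨ q ∨ s(m))), t(opp(t(k ∨ p ∨ p ∨ q, q)), k)))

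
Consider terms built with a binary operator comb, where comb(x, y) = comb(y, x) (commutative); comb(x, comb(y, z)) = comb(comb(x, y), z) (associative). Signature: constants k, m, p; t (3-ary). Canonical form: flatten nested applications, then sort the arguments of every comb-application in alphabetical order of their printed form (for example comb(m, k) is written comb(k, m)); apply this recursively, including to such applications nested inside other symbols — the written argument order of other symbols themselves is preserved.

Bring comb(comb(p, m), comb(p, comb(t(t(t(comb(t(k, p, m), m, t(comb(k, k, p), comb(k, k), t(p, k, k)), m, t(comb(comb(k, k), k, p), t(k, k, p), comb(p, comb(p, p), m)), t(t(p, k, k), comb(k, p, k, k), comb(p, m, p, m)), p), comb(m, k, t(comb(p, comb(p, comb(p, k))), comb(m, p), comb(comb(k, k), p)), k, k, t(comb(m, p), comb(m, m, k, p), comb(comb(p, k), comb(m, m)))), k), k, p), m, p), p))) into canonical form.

Merge nested applications:  comb(p, m, p, t(t(t(comb(t(k, p, m), m, t(comb(k, k, p), comb(k, k), t(p, k, k)), m, t(comb(comb(k, k), k, p), t(k, k, p), comb(p, comb(p, p), m)), t(t(p, k, k), comb(k, p, k, k), comb(p, m, p, m)), p), comb(m, k, t(comb(p, comb(p, comb(p, k))), comb(m, p), comb(comb(k, k), p)), k, k, t(comb(m, p), comb(m, m, k, p), comb(comb(p, k), comb(m, m)))), k), k, p), m, p), p)
Canonicalize subterm:  t(t(t(comb(t(k, p, m), m, t(comb(k, k, p), comb(k, k), t(p, k, k)), m, t(comb(comb(k, k), k, p), t(k, k, p), comb(p, comb(p, p), m)), t(t(p, k, k), comb(k, p, k, k), comb(p, m, p, m)), p), comb(m, k, t(comb(p, comb(p, comb(p, k))), comb(m, p), comb(comb(k, k), p)), k, k, t(comb(m, p), comb(m, m, k, p), comb(comb(p, k), comb(m, m)))), k), k, p), m, p)  →  t(t(t(comb(m, m, p, t(comb(k, k, k, p), t(k, k, p), comb(m, p, p, p)), t(comb(k, k, p), comb(k, k), t(p, k, k)), t(k, p, m), t(t(p, k, k), comb(k, k, k, p), comb(m, m, p, p))), comb(k, k, k, m, t(comb(k, p, p, p), comb(m, p), comb(k, k, p)), t(comb(m, p), comb(k, m, m, p), comb(k, m, m, p))), k), k, p), m, p)
Order the arguments:  comb(m, p, p, p, t(t(t(comb(m, m, p, t(comb(k, k, k, p), t(k, k, p), comb(m, p, p, p)), t(comb(k, k, p), comb(k, k), t(p, k, k)), t(k, p, m), t(t(p, k, k), comb(k, k, k, p), comb(m, m, p, p))), comb(k, k, k, m, t(comb(k, p, p, p), comb(m, p), comb(k, k, p)), t(comb(m, p), comb(k, m, m, p), comb(k, m, m, p))), k), k, p), m, p))

Answer: comb(m, p, p, p, t(t(t(comb(m, m, p, t(comb(k, k, k, p), t(k, k, p), comb(m, p, p, p)), t(comb(k, k, p), comb(k, k), t(p, k, k)), t(k, p, m), t(t(p, k, k), comb(k, k, k, p), comb(m, m, p, p))), comb(k, k, k, m, t(comb(k, p, p, p), comb(m, p), comb(k, k, p)), t(comb(m, p), comb(k, m, m, p), comb(k, m, m, p))), k), k, p), m, p))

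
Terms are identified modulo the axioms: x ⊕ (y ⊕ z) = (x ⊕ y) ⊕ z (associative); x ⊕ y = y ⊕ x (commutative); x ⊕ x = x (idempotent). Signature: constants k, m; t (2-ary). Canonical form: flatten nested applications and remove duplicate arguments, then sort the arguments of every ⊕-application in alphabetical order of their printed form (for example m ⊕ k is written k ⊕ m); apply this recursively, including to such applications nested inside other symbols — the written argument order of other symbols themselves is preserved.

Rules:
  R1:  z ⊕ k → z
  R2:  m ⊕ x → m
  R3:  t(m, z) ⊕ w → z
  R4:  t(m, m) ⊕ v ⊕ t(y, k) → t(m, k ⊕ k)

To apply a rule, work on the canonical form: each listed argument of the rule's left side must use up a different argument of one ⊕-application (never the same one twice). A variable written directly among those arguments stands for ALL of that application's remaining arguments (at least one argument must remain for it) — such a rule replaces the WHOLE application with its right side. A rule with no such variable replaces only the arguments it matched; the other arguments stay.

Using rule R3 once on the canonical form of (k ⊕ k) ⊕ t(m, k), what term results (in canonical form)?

Canonical form:  k ⊕ t(m, k)
Match R3:  consume t(m, k);  w := k, z := k
The extension variable absorbs all remaining arguments, so the whole application is rewritten.
Result:  k

Answer: k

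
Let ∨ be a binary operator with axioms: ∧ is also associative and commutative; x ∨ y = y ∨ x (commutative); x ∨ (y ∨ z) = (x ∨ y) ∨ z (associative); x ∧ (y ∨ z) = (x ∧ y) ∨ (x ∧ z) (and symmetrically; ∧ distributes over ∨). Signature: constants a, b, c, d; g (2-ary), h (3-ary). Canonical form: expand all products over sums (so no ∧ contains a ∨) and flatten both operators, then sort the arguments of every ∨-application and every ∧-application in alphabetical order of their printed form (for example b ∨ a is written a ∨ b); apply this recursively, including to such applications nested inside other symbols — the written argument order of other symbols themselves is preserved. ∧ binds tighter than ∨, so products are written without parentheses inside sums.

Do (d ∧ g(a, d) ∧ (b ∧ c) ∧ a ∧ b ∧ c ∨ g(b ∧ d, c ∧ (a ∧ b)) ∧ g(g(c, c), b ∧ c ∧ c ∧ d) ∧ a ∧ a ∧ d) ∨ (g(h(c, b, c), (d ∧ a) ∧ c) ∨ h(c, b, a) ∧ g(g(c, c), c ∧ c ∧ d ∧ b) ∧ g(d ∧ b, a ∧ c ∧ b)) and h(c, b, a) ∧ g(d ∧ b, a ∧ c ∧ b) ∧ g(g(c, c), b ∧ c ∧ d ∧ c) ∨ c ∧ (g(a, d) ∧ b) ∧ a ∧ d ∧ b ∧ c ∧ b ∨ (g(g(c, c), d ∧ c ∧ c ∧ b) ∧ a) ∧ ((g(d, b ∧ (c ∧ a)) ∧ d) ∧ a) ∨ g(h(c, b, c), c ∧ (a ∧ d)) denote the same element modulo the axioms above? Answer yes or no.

Left:  (d ∧ g(a, d) ∧ (b ∧ c) ∧ a ∧ b ∧ c ∨ g(b ∧ d, c ∧ (a ∧ b)) ∧ g(g(c, c), b ∧ c ∧ c ∧ d) ∧ a ∧ a ∧ d) ∨ (g(h(c, b, c), (d ∧ a) ∧ c) ∨ h(c, b, a) ∧ g(g(c, c), c ∧ c ∧ d ∧ b) ∧ g(d ∧ b, a ∧ c ∧ b))
  Merge nested applications:  a ∧ b ∧ b ∧ c ∧ c ∧ d ∧ g(a, d) ∨ a ∧ a ∧ d ∧ g(b ∧ d, a ∧ b ∧ c) ∧ g(g(c, c), b ∧ c ∧ c ∧ d) ∨ g(h(c, b, c), a ∧ c ∧ d) ∨ g(b ∧ d, a ∧ b ∧ c) ∧ g(g(c, c), b ∧ c ∧ c ∧ d) ∧ h(c, b, a)
  Order the arguments:  a ∧ a ∧ d ∧ g(b ∧ d, a ∧ b ∧ c) ∧ g(g(c, c), b ∧ c ∧ c ∧ d) ∨ a ∧ b ∧ b ∧ c ∧ c ∧ d ∧ g(a, d) ∨ g(b ∧ d, a ∧ b ∧ c) ∧ g(g(c, c), b ∧ c ∧ c ∧ d) ∧ h(c, b, a) ∨ g(h(c, b, c), a ∧ c ∧ d)
Right:  h(c, b, a) ∧ g(d ∧ b, a ∧ c ∧ b) ∧ g(g(c, c), b ∧ c ∧ d ∧ c) ∨ c ∧ (g(a, d) ∧ b) ∧ a ∧ d ∧ b ∧ c ∧ b ∨ (g(g(c, c), d ∧ c ∧ c ∧ b) ∧ a) ∧ ((g(d, b ∧ (c ∧ a)) ∧ d) ∧ a) ∨ g(h(c, b, c), c ∧ (a ∧ d))
  Flatten:  g(b ∧ d, a ∧ b ∧ c) ∧ g(g(c, c), b ∧ c ∧ c ∧ d) ∧ h(c, b, a) ∨ a ∧ b ∧ b ∧ b ∧ c ∧ c ∧ d ∧ g(a, d) ∨ a ∧ a ∧ d ∧ g(d, a ∧ b ∧ c) ∧ g(g(c, c), b ∧ c ∧ c ∧ d) ∨ g(h(c, b, c), a ∧ c ∧ d)
  Sort arguments:  a ∧ a ∧ d ∧ g(d, a ∧ b ∧ c) ∧ g(g(c, c), b ∧ c ∧ c ∧ d) ∨ a ∧ b ∧ b ∧ b ∧ c ∧ c ∧ d ∧ g(a, d) ∨ g(b ∧ d, a ∧ b ∧ c) ∧ g(g(c, c), b ∧ c ∧ c ∧ d) ∧ h(c, b, a) ∨ g(h(c, b, c), a ∧ c ∧ d)

Answer: no — a ∧ a ∧ d ∧ g(b ∧ d, a ∧ b ∧ c) ∧ g(g(c, c), b ∧ c ∧ c ∧ d) ∨ a ∧ b ∧ b ∧ c ∧ c ∧ d ∧ g(a, d) ∨ g(b ∧ d, a ∧ b ∧ c) ∧ g(g(c, c), b ∧ c ∧ c ∧ d) ∧ h(c, b, a) ∨ g(h(c, b, c), a ∧ c ∧ d) vs a ∧ a ∧ d ∧ g(d, a ∧ b ∧ c) ∧ g(g(c, c), b ∧ c ∧ c ∧ d) ∨ a ∧ b ∧ b ∧ b ∧ c ∧ c ∧ d ∧ g(a, d) ∨ g(b ∧ d, a ∧ b ∧ c) ∧ g(g(c, c), b ∧ c ∧ c ∧ d) ∧ h(c, b, a) ∨ g(h(c, b, c), a ∧ c ∧ d)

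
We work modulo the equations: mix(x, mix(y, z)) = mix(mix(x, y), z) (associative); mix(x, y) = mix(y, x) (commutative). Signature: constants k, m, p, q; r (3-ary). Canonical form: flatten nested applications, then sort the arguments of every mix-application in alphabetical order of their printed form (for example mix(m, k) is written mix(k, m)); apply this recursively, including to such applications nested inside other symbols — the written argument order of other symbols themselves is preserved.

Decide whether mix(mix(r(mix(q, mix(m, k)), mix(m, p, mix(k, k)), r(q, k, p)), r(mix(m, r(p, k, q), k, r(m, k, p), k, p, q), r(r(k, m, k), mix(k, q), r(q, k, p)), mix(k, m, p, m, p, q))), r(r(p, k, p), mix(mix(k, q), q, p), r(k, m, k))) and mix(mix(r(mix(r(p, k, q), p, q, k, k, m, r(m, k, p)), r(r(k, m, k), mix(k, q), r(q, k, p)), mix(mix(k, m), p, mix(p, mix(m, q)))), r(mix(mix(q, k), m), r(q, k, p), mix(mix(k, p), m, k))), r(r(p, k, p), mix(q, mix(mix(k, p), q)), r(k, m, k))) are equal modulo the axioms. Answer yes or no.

Answer: no — mix(r(mix(k, k, m, p, q, r(m, k, p), r(p, k, q)), r(r(k, m, k), mix(k, q), r(q, k, p)), mix(k, m, m, p, p, q)), r(mix(k, m, q), mix(k, k, m, p), r(q, k, p)), r(r(p, k, p), mix(k, p, q, q), r(k, m, k))) vs mix(r(mix(k, k, m, p, q, r(m, k, p), r(p, k, q)), r(r(k, m, k), mix(k, q), r(q, k, p)), mix(k, m, m, p, p, q)), r(mix(k, m, q), r(q, k, p), mix(k, k, m, p)), r(r(p, k, p), mix(k, p, q, q), r(k, m, k)))

Derivation:
Left:  mix(mix(r(mix(q, mix(m, k)), mix(m, p, mix(k, k)), r(q, k, p)), r(mix(m, r(p, k, q), k, r(m, k, p), k, p, q), r(r(k, m, k), mix(k, q), r(q, k, p)), mix(k, m, p, m, p, q))), r(r(p, k, p), mix(mix(k, q), q, p), r(k, m, k)))
  Merge nested applications:  mix(r(mix(q, mix(m, k)), mix(m, p, mix(k, k)), r(q, k, p)), r(mix(m, r(p, k, q), k, r(m, k, p), k, p, q), r(r(k, m, k), mix(k, q), r(q, k, p)), mix(k, m, p, m, p, q)), r(r(p, k, p), mix(mix(k, q), q, p), r(k, m, k)))
  Simplify inside:  r(mix(q, mix(m, k)), mix(m, p, mix(k, k)), r(q, k, p))  →  r(mix(k, m, q), mix(k, k, m, p), r(q, k, p))
  Canonicalize subterm:  r(mix(m, r(p, k, q), k, r(m, k, p), k, p, q), r(r(k, m, k), mix(k, q), r(q, k, p)), mix(k, m, p, m, p, q))  →  r(mix(k, k, m, p, q, r(m, k, p), r(p, k, q)), r(r(k, m, k), mix(k, q), r(q, k, p)), mix(k, m, m, p, p, q))
  Canonicalize subterm:  r(r(p, k, p), mix(mix(k, q), q, p), r(k, m, k))  →  r(r(p, k, p), mix(k, p, q, q), r(k, m, k))
  Sort arguments:  mix(r(mix(k, k, m, p, q, r(m, k, p), r(p, k, q)), r(r(k, m, k), mix(k, q), r(q, k, p)), mix(k, m, m, p, p, q)), r(mix(k, m, q), mix(k, k, m, p), r(q, k, p)), r(r(p, k, p), mix(k, p, q, q), r(k, m, k)))
Right:  mix(mix(r(mix(r(p, k, q), p, q, k, k, m, r(m, k, p)), r(r(k, m, k), mix(k, q), r(q, k, p)), mix(mix(k, m), p, mix(p, mix(m, q)))), r(mix(mix(q, k), m), r(q, k, p), mix(mix(k, p), m, k))), r(r(p, k, p), mix(q, mix(mix(k, p), q)), r(k, m, k)))
  Flatten:  mix(r(mix(r(p, k, q), p, q, k, k, m, r(m, k, p)), r(r(k, m, k), mix(k, q), r(q, k, p)), mix(mix(k, m), p, mix(p, mix(m, q)))), r(mix(mix(q, k), m), r(q, k, p), mix(mix(k, p), m, k)), r(r(p, k, p), mix(q, mix(mix(k, p), q)), r(k, m, k)))
  Simplify inside:  r(mix(r(p, k, q), p, q, k, k, m, r(m, k, p)), r(r(k, m, k), mix(k, q), r(q, k, p)), mix(mix(k, m), p, mix(p, mix(m, q))))  →  r(mix(k, k, m, p, q, r(m, k, p), r(p, k, q)), r(r(k, m, k), mix(k, q), r(q, k, p)), mix(k, m, m, p, p, q))
  Canonicalize subterm:  r(mix(mix(q, k), m), r(q, k, p), mix(mix(k, p), m, k))  →  r(mix(k, m, q), r(q, k, p), mix(k, k, m, p))
  Simplify inside:  r(r(p, k, p), mix(q, mix(mix(k, p), q)), r(k, m, k))  →  r(r(p, k, p), mix(k, p, q, q), r(k, m, k))
  Order the arguments:  mix(r(mix(k, k, m, p, q, r(m, k, p), r(p, k, q)), r(r(k, m, k), mix(k, q), r(q, k, p)), mix(k, m, m, p, p, q)), r(mix(k, m, q), r(q, k, p), mix(k, k, m, p)), r(r(p, k, p), mix(k, p, q, q), r(k, m, k)))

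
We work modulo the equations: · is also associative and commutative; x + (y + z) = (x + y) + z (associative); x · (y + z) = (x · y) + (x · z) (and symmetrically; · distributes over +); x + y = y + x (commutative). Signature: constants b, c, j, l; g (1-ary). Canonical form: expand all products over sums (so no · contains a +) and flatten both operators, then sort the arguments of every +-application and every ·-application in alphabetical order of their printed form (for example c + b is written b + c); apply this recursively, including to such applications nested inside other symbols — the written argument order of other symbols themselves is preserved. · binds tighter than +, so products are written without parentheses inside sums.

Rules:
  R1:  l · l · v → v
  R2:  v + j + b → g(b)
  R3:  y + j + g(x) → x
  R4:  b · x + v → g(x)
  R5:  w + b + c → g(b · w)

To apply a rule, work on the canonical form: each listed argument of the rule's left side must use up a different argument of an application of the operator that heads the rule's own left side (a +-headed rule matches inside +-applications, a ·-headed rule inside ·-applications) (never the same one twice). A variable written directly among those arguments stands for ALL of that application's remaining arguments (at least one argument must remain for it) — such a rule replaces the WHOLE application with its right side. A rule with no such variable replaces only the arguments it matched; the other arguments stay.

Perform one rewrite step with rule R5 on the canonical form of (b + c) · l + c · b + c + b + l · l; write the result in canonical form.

Answer: g(b · b · c + b · b · l + b · c · l + b · l · l)

Derivation:
Canonical form:  b + b · c + b · l + c + c · l + l · l
R5 matches:  uses b, c;  w := b · c + b · l + c · l + l · l
The variable takes the whole remainder — replace the entire application.
New term:  g(b · b · c + b · b · l + b · c · l + b · l · l)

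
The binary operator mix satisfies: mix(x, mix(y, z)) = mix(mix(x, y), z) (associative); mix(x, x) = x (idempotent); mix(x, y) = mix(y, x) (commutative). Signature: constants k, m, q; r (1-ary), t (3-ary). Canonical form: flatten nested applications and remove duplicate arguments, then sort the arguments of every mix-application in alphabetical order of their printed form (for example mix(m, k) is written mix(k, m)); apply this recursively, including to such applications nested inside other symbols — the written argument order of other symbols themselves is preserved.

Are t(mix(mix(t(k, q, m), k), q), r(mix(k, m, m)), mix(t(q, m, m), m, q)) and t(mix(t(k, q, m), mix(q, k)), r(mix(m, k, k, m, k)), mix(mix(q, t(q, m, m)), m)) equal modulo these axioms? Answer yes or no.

Left:  t(mix(mix(t(k, q, m), k), q), r(mix(k, m, m)), mix(t(q, m, m), m, q))
  Descend into:  mix(mix(t(k, q, m), k), q)
  Merge nested applications:  mix(t(k, q, m), k, q)
  Order the arguments:  mix(k, q, t(k, q, m))
  Put back:  t(mix(k, q, t(k, q, m)), r(mix(k, m)), mix(m, q, t(q, m, m)))
Right:  t(mix(t(k, q, m), mix(q, k)), r(mix(m, k, k, m, k)), mix(mix(q, t(q, m, m)), m))
  Descend into:  mix(mix(q, t(q, m, m)), m)
  Un-nest:  mix(q, t(q, m, m), m)
  Sort:  mix(m, q, t(q, m, m))
  Reassemble:  t(mix(k, q, t(k, q, m)), r(mix(k, m)), mix(m, q, t(q, m, m)))

Answer: yes — both canonical forms are t(mix(k, q, t(k, q, m)), r(mix(k, m)), mix(m, q, t(q, m, m)))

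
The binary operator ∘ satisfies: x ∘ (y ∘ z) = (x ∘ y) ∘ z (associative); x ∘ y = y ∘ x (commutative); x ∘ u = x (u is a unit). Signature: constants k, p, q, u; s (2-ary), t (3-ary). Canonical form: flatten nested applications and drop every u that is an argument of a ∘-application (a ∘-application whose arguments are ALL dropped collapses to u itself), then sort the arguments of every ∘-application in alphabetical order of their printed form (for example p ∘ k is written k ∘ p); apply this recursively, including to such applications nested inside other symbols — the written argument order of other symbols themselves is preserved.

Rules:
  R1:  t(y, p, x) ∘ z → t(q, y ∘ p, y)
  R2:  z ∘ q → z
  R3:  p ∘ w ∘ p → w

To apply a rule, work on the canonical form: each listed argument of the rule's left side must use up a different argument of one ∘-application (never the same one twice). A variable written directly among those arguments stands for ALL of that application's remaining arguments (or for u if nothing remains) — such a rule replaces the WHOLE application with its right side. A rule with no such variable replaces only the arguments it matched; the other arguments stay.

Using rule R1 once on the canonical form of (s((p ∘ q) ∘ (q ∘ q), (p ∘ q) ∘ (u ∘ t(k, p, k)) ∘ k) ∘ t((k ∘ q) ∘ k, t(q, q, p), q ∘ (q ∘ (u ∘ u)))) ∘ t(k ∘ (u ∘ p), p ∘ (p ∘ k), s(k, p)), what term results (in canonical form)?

Canonical form:  s(p ∘ q ∘ q ∘ q, k ∘ p ∘ q ∘ t(k, p, k)) ∘ t(k ∘ k ∘ q, t(q, q, p), q ∘ q) ∘ t(k ∘ p, k ∘ p ∘ p, s(k, p))
R1 matches:  uses t(k, p, k);  x := k, y := k, z := k ∘ p ∘ q
The variable takes the whole remainder — replace the entire application.
New term:  s(p ∘ q ∘ q ∘ q, t(q, k ∘ p, k)) ∘ t(k ∘ k ∘ q, t(q, q, p), q ∘ q) ∘ t(k ∘ p, k ∘ p ∘ p, s(k, p))

Answer: s(p ∘ q ∘ q ∘ q, t(q, k ∘ p, k)) ∘ t(k ∘ k ∘ q, t(q, q, p), q ∘ q) ∘ t(k ∘ p, k ∘ p ∘ p, s(k, p))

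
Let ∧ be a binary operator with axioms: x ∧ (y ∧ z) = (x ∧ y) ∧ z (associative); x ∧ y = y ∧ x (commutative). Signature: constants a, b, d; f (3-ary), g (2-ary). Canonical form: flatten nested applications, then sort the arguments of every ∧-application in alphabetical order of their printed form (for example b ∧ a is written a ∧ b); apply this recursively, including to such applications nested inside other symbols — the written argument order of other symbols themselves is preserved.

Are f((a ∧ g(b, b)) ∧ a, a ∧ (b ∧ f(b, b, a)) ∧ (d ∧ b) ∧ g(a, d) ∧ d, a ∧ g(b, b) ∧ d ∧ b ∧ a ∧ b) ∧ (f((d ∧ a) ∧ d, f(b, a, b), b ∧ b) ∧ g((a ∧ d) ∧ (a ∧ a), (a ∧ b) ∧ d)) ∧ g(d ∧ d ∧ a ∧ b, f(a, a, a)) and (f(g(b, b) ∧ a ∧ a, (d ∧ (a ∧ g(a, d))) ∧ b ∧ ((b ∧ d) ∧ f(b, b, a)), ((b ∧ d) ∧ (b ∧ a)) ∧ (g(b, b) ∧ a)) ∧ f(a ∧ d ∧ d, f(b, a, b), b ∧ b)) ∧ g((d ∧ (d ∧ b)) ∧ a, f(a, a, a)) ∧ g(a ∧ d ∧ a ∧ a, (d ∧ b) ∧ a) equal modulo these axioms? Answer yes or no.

Answer: yes — both canonical forms are f(a ∧ a ∧ g(b, b), a ∧ b ∧ b ∧ d ∧ d ∧ f(b, b, a) ∧ g(a, d), a ∧ a ∧ b ∧ b ∧ d ∧ g(b, b)) ∧ f(a ∧ d ∧ d, f(b, a, b), b ∧ b) ∧ g(a ∧ a ∧ a ∧ d, a ∧ b ∧ d) ∧ g(a ∧ b ∧ d ∧ d, f(a, a, a))

Derivation:
Left:  f((a ∧ g(b, b)) ∧ a, a ∧ (b ∧ f(b, b, a)) ∧ (d ∧ b) ∧ g(a, d) ∧ d, a ∧ g(b, b) ∧ d ∧ b ∧ a ∧ b) ∧ (f((d ∧ a) ∧ d, f(b, a, b), b ∧ b) ∧ g((a ∧ d) ∧ (a ∧ a), (a ∧ b) ∧ d)) ∧ g(d ∧ d ∧ a ∧ b, f(a, a, a))
  Flatten:  f((a ∧ g(b, b)) ∧ a, a ∧ (b ∧ f(b, b, a)) ∧ (d ∧ b) ∧ g(a, d) ∧ d, a ∧ g(b, b) ∧ d ∧ b ∧ a ∧ b) ∧ f((d ∧ a) ∧ d, f(b, a, b), b ∧ b) ∧ g((a ∧ d) ∧ (a ∧ a), (a ∧ b) ∧ d) ∧ g(d ∧ d ∧ a ∧ b, f(a, a, a))
  Simplify inside:  f((a ∧ g(b, b)) ∧ a, a ∧ (b ∧ f(b, b, a)) ∧ (d ∧ b) ∧ g(a, d) ∧ d, a ∧ g(b, b) ∧ d ∧ b ∧ a ∧ b)  →  f(a ∧ a ∧ g(b, b), a ∧ b ∧ b ∧ d ∧ d ∧ f(b, b, a) ∧ g(a, d), a ∧ a ∧ b ∧ b ∧ d ∧ g(b, b))
  Inside:  f((d ∧ a) ∧ d, f(b, a, b), b ∧ b)  →  f(a ∧ d ∧ d, f(b, a, b), b ∧ b)
  Simplify inside:  g((a ∧ d) ∧ (a ∧ a), (a ∧ b) ∧ d)  →  g(a ∧ a ∧ a ∧ d, a ∧ b ∧ d)
  Sort arguments:  f(a ∧ a ∧ g(b, b), a ∧ b ∧ b ∧ d ∧ d ∧ f(b, b, a) ∧ g(a, d), a ∧ a ∧ b ∧ b ∧ d ∧ g(b, b)) ∧ f(a ∧ d ∧ d, f(b, a, b), b ∧ b) ∧ g(a ∧ a ∧ a ∧ d, a ∧ b ∧ d) ∧ g(a ∧ b ∧ d ∧ d, f(a, a, a))
Right:  (f(g(b, b) ∧ a ∧ a, (d ∧ (a ∧ g(a, d))) ∧ b ∧ ((b ∧ d) ∧ f(b, b, a)), ((b ∧ d) ∧ (b ∧ a)) ∧ (g(b, b) ∧ a)) ∧ f(a ∧ d ∧ d, f(b, a, b), b ∧ b)) ∧ g((d ∧ (d ∧ b)) ∧ a, f(a, a, a)) ∧ g(a ∧ d ∧ a ∧ a, (d ∧ b) ∧ a)
  Un-nest:  f(g(b, b) ∧ a ∧ a, (d ∧ (a ∧ g(a, d))) ∧ b ∧ ((b ∧ d) ∧ f(b, b, a)), ((b ∧ d) ∧ (b ∧ a)) ∧ (g(b, b) ∧ a)) ∧ f(a ∧ d ∧ d, f(b, a, b), b ∧ b) ∧ g((d ∧ (d ∧ b)) ∧ a, f(a, a, a)) ∧ g(a ∧ d ∧ a ∧ a, (d ∧ b) ∧ a)
  Simplify inside:  f(g(b, b) ∧ a ∧ a, (d ∧ (a ∧ g(a, d))) ∧ b ∧ ((b ∧ d) ∧ f(b, b, a)), ((b ∧ d) ∧ (b ∧ a)) ∧ (g(b, b) ∧ a))  →  f(a ∧ a ∧ g(b, b), a ∧ b ∧ b ∧ d ∧ d ∧ f(b, b, a) ∧ g(a, d), a ∧ a ∧ b ∧ b ∧ d ∧ g(b, b))
  Simplify inside:  g((d ∧ (d ∧ b)) ∧ a, f(a, a, a))  →  g(a ∧ b ∧ d ∧ d, f(a, a, a))
  Simplify inside:  g(a ∧ d ∧ a ∧ a, (d ∧ b) ∧ a)  →  g(a ∧ a ∧ a ∧ d, a ∧ b ∧ d)
  Order the arguments:  f(a ∧ a ∧ g(b, b), a ∧ b ∧ b ∧ d ∧ d ∧ f(b, b, a) ∧ g(a, d), a ∧ a ∧ b ∧ b ∧ d ∧ g(b, b)) ∧ f(a ∧ d ∧ d, f(b, a, b), b ∧ b) ∧ g(a ∧ a ∧ a ∧ d, a ∧ b ∧ d) ∧ g(a ∧ b ∧ d ∧ d, f(a, a, a))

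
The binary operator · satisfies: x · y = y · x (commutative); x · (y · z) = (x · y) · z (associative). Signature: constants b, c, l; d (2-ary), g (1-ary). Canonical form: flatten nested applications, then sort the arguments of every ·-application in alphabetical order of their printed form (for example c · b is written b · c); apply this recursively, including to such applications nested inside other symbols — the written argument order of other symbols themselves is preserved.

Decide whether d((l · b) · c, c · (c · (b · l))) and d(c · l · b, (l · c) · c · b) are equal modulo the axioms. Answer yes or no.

Left:  d((l · b) · c, c · (c · (b · l)))
  Descend into:  c · (c · (b · l))
  Un-nest:  c · c · b · l
  Order the arguments:  b · c · c · l
  Put back:  d(b · c · l, b · c · c · l)
Right:  d(c · l · b, (l · c) · c · b)
  Work inside:  (l · c) · c · b
  Flatten:  l · c · c · b
  Sort:  b · c · c · l
  Rebuild:  d(b · c · l, b · c · c · l)

Answer: yes — both canonical forms are d(b · c · l, b · c · c · l)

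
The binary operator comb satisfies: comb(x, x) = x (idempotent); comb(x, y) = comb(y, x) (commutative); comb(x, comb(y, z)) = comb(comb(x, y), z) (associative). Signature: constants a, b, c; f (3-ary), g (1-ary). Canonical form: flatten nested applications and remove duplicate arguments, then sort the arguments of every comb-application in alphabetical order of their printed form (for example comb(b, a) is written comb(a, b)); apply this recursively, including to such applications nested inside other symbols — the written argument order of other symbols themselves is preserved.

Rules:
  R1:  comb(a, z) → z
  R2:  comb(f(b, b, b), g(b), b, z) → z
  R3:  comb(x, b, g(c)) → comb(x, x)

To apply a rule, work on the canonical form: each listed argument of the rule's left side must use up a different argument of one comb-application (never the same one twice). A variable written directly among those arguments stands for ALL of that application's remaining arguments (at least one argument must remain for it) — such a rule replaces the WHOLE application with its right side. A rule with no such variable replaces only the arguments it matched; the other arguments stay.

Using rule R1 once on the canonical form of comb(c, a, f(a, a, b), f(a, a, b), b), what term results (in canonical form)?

Answer: comb(b, c, f(a, a, b))

Derivation:
Canonical form:  comb(a, b, c, f(a, a, b))
Match R1:  consume a;  z := comb(b, c, f(a, a, b))
The extension variable absorbs all remaining arguments, so the whole application is rewritten.
Giving:  comb(b, c, f(a, a, b))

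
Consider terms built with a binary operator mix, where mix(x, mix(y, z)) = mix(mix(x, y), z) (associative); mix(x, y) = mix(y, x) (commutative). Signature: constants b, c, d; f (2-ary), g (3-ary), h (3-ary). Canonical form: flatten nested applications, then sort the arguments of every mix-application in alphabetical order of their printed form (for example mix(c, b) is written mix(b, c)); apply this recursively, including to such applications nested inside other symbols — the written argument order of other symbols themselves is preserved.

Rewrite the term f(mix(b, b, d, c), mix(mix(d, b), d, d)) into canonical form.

Answer: f(mix(b, b, c, d), mix(b, d, d, d))

Derivation:
Focus inside:  mix(mix(d, b), d, d)
Un-nest:  mix(d, b, d, d)
Sort:  mix(b, d, d, d)
Put back:  f(mix(b, b, c, d), mix(b, d, d, d))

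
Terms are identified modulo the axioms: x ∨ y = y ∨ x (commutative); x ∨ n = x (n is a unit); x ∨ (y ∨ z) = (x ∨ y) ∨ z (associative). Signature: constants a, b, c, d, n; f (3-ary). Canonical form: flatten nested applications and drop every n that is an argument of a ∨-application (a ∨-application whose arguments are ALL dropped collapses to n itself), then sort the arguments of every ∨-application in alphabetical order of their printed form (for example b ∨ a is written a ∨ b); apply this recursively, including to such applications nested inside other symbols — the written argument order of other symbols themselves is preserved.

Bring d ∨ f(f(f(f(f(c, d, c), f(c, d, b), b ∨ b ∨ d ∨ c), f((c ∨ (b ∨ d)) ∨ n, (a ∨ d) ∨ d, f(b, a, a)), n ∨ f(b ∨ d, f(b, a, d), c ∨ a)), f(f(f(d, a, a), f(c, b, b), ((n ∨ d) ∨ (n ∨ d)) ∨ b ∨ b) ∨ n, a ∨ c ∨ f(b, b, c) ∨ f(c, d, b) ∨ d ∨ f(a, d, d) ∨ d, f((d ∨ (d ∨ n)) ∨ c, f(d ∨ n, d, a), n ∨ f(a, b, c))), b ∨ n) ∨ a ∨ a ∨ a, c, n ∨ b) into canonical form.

Answer: d ∨ f(a ∨ a ∨ a ∨ f(f(f(f(c, d, c), f(c, d, b), b ∨ b ∨ c ∨ d), f(b ∨ c ∨ d, a ∨ d ∨ d, f(b, a, a)), f(b ∨ d, f(b, a, d), a ∨ c)), f(f(f(d, a, a), f(c, b, b), b ∨ b ∨ d ∨ d), a ∨ c ∨ d ∨ d ∨ f(a, d, d) ∨ f(b, b, c) ∨ f(c, d, b), f(c ∨ d ∨ d, f(d, d, a), f(a, b, c))), b), c, b)

Derivation:
Simplify inside:  f(f(f(f(f(c, d, c), f(c, d, b), b ∨ b ∨ d ∨ c), f((c ∨ (b ∨ d)) ∨ n, (a ∨ d) ∨ d, f(b, a, a)), n ∨ f(b ∨ d, f(b, a, d), c ∨ a)), f(f(f(d, a, a), f(c, b, b), ((n ∨ d) ∨ (n ∨ d)) ∨ b ∨ b) ∨ n, a ∨ c ∨ f(b, b, c) ∨ f(c, d, b) ∨ d ∨ f(a, d, d) ∨ d, f((d ∨ (d ∨ n)) ∨ c, f(d ∨ n, d, a), n ∨ f(a, b, c))), b ∨ n) ∨ a ∨ a ∨ a, c, n ∨ b)  →  f(a ∨ a ∨ a ∨ f(f(f(f(c, d, c), f(c, d, b), b ∨ b ∨ c ∨ d), f(b ∨ c ∨ d, a ∨ d ∨ d, f(b, a, a)), f(b ∨ d, f(b, a, d), a ∨ c)), f(f(f(d, a, a), f(c, b, b), b ∨ b ∨ d ∨ d), a ∨ c ∨ d ∨ d ∨ f(a, d, d) ∨ f(b, b, c) ∨ f(c, d, b), f(c ∨ d ∨ d, f(d, d, a), f(a, b, c))), b), c, b)
Sort arguments:  d ∨ f(a ∨ a ∨ a ∨ f(f(f(f(c, d, c), f(c, d, b), b ∨ b ∨ c ∨ d), f(b ∨ c ∨ d, a ∨ d ∨ d, f(b, a, a)), f(b ∨ d, f(b, a, d), a ∨ c)), f(f(f(d, a, a), f(c, b, b), b ∨ b ∨ d ∨ d), a ∨ c ∨ d ∨ d ∨ f(a, d, d) ∨ f(b, b, c) ∨ f(c, d, b), f(c ∨ d ∨ d, f(d, d, a), f(a, b, c))), b), c, b)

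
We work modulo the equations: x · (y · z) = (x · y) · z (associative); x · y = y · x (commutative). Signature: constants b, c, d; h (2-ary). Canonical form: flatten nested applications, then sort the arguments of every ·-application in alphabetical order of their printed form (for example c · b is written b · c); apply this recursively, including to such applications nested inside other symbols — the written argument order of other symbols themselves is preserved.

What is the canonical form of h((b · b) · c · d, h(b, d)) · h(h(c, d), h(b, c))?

Inside:  h((b · b) · c · d, h(b, d))  →  h(b · b · c · d, h(b, d))
Order the arguments:  h(b · b · c · d, h(b, d)) · h(h(c, d), h(b, c))

Answer: h(b · b · c · d, h(b, d)) · h(h(c, d), h(b, c))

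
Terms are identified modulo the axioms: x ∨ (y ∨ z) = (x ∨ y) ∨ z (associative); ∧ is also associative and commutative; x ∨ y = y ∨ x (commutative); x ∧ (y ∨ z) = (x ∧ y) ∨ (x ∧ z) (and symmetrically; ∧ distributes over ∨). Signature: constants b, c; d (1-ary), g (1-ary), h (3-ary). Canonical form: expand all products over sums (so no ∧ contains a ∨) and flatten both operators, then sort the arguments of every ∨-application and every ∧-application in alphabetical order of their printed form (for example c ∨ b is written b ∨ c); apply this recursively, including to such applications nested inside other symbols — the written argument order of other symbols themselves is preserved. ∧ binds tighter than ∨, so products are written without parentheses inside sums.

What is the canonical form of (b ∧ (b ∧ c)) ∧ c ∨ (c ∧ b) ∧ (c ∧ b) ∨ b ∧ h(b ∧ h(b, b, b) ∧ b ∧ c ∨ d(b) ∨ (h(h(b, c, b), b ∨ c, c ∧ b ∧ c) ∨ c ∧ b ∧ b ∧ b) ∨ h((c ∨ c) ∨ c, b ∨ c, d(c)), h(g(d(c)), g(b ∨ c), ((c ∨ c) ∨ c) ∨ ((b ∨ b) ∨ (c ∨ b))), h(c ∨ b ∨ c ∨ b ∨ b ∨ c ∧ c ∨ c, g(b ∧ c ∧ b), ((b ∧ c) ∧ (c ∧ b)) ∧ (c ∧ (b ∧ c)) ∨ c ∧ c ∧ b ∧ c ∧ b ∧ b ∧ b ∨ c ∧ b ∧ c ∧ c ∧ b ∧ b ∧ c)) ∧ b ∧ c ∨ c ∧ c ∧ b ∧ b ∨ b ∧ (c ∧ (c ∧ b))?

Flatten:  b ∧ b ∧ c ∧ c ∨ b ∧ b ∧ c ∧ c ∨ b ∧ b ∧ c ∧ h(b ∧ b ∧ b ∧ c ∨ b ∧ b ∧ c ∧ h(b, b, b) ∨ d(b) ∨ h(c ∨ c ∨ c, b ∨ c, d(c)) ∨ h(h(b, c, b), b ∨ c, b ∧ c ∧ c), h(g(d(c)), g(b ∨ c), b ∨ b ∨ b ∨ c ∨ c ∨ c ∨ c), h(b ∨ b ∨ b ∨ c ∨ c ∨ c ∨ c ∧ c, g(b ∧ b ∧ c), b ∧ b ∧ b ∧ b ∧ c ∧ c ∧ c ∨ b ∧ b ∧ b ∧ c ∧ c ∧ c ∧ c ∨ b ∧ b ∧ b ∧ c ∧ c ∧ c ∧ c)) ∨ b ∧ b ∧ c ∧ c ∨ b ∧ b ∧ c ∧ c
Sort:  b ∧ b ∧ c ∧ c ∨ b ∧ b ∧ c ∧ c ∨ b ∧ b ∧ c ∧ c ∨ b ∧ b ∧ c ∧ c ∨ b ∧ b ∧ c ∧ h(b ∧ b ∧ b ∧ c ∨ b ∧ b ∧ c ∧ h(b, b, b) ∨ d(b) ∨ h(c ∨ c ∨ c, b ∨ c, d(c)) ∨ h(h(b, c, b), b ∨ c, b ∧ c ∧ c), h(g(d(c)), g(b ∨ c), b ∨ b ∨ b ∨ c ∨ c ∨ c ∨ c), h(b ∨ b ∨ b ∨ c ∨ c ∨ c ∨ c ∧ c, g(b ∧ b ∧ c), b ∧ b ∧ b ∧ b ∧ c ∧ c ∧ c ∨ b ∧ b ∧ b ∧ c ∧ c ∧ c ∧ c ∨ b ∧ b ∧ b ∧ c ∧ c ∧ c ∧ c))

Answer: b ∧ b ∧ c ∧ c ∨ b ∧ b ∧ c ∧ c ∨ b ∧ b ∧ c ∧ c ∨ b ∧ b ∧ c ∧ c ∨ b ∧ b ∧ c ∧ h(b ∧ b ∧ b ∧ c ∨ b ∧ b ∧ c ∧ h(b, b, b) ∨ d(b) ∨ h(c ∨ c ∨ c, b ∨ c, d(c)) ∨ h(h(b, c, b), b ∨ c, b ∧ c ∧ c), h(g(d(c)), g(b ∨ c), b ∨ b ∨ b ∨ c ∨ c ∨ c ∨ c), h(b ∨ b ∨ b ∨ c ∨ c ∨ c ∨ c ∧ c, g(b ∧ b ∧ c), b ∧ b ∧ b ∧ b ∧ c ∧ c ∧ c ∨ b ∧ b ∧ b ∧ c ∧ c ∧ c ∧ c ∨ b ∧ b ∧ b ∧ c ∧ c ∧ c ∧ c))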